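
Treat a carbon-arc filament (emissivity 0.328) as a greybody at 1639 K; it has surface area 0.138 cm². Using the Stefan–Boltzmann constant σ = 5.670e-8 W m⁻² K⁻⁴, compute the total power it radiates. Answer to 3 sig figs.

P ≈ 1.85 W

Area A = 0.138 cm² = 1.38×10⁻⁵ m².
P = εσAT⁴ = 0.328 × 5.670×10⁻⁸ × 1.38×10⁻⁵ × (1639)⁴ = 1.85 W.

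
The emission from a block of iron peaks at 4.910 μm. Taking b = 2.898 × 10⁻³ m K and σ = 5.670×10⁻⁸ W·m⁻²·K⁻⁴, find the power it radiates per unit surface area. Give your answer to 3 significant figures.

I ≈ 6.88×10³ W/m²

Wien's law: T = b/λ_max = 2.898×10⁻³/4.910×10⁻⁶ = 590.224 K.
Then I = σT⁴ = 5.670×10⁻⁸×(590.224)⁴ = 6.88×10³ W/m².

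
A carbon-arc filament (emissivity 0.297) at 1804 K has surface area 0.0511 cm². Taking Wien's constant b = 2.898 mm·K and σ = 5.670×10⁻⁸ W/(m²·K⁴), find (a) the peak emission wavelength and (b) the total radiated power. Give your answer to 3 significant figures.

λ_max ≈ 1.61 μm; P ≈ 0.911 W

(a) λ_max = b/T = 2.898×10⁻³/1804 = 1.606×10⁻⁶ m = 1.61 μm.
Area A = 0.0511 cm² = 5.11×10⁻⁶ m².
(b) P = εσAT⁴ = 0.297×5.670×10⁻⁸×5.11×10⁻⁶×(1804)⁴ = 0.911 W.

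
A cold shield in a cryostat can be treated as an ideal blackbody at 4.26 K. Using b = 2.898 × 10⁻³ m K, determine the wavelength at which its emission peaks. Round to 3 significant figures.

λ_max ≈ 6.80×10⁻⁴ m

Wien's displacement law: λ_max = b/T = (2.898×10⁻³ m·K)/(4.26 K) = 6.803×10⁻⁴ m.
That is 6.80×10⁻⁴ m, in the infrared range.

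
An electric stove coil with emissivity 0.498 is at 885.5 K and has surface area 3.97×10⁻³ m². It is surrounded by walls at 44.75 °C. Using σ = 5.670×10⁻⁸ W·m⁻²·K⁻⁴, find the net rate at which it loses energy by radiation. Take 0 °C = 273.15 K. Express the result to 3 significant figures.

Net loss ≈ 67.8 W

Surroundings: T = 44.75 °C + 273.15 = 317.90 K.
Area A = 3.97×10⁻³ m².
Net radiated power P_net = εσA(T⁴ − T₀⁴) = 0.498×5.670×10⁻⁸×3.97×10⁻³×(885.5⁴ − 317.90⁴).
T⁴ − T₀⁴ = 6.14829×10¹¹ − 1.02132×10¹⁰ = 6.04616×10¹¹ K⁴, so P_net = 67.8 W.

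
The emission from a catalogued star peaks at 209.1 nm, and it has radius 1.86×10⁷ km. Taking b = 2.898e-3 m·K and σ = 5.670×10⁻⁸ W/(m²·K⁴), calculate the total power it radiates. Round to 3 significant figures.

Wien's law: T = b/λ_max = 2.898×10⁻³/2.091×10⁻⁷ = 13859.4 K.
Surface area A = 4πR² = 4π(1.86×10¹⁰ m)² = 4.34746×10²¹ m².
Then P = σAT⁴ = 5.670×10⁻⁸×4.34746×10²¹×(13859.4)⁴ = 9.09×10³⁰ W.

P ≈ 9.09×10³⁰ W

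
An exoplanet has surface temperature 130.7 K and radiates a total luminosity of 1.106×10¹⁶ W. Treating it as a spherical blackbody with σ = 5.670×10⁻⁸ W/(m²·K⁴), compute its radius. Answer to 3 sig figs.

R ≈ 7.29×10⁶ m

L = 4πR²σT⁴ ⇒ R = √(L/(4πσT⁴)).
σT⁴ = 16.5457 W/m², so R = √(1.106×10¹⁶/(4π×16.5457)) = 7.29×10⁶ m.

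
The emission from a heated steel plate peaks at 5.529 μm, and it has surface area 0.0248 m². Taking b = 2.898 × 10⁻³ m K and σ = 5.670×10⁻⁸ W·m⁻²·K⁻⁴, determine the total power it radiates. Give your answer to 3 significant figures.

Wien's law: T = b/λ_max = 2.898×10⁻³/5.529×10⁻⁶ = 524.145 K.
Area A = 0.0248 m².
Then P = σAT⁴ = 5.670×10⁻⁸×0.0248×(524.145)⁴ = 106 W.

P ≈ 106 W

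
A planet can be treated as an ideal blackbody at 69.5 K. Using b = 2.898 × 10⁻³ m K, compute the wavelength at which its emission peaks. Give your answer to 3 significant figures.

λ_max ≈ 41.7 μm

Wien's displacement law: λ_max = b/T = (2.898×10⁻³ m·K)/(69.5 K) = 4.170×10⁻⁵ m.
That is 41.7 μm, in the infrared range.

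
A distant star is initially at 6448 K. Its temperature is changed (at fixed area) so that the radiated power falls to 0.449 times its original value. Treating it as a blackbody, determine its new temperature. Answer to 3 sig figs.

P ∝ T⁴, so T₂/T₁ = (P₂/P₁)^(1/4) = (0.449)^(1/4) = 0.818581.
T₂ = 6448 × 0.818581 = 5.28×10³ K.

T₂ ≈ 5.28×10³ K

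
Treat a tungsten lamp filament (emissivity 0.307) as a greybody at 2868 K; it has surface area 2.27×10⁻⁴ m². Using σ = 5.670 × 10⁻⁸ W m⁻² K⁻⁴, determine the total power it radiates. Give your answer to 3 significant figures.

Area A = 2.27×10⁻⁴ m².
P = εσAT⁴ = 0.307 × 5.670×10⁻⁸ × 2.27×10⁻⁴ × (2868)⁴ = 267 W.

P ≈ 267 W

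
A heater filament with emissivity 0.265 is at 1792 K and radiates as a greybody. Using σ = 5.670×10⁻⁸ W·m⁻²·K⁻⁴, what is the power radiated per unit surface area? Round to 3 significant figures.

Stefan–Boltzmann: I = εσT⁴ = 0.265 × 5.670×10⁻⁸ × (1792)⁴ = 1.55×10⁵ W/m².

I ≈ 1.55×10⁵ W/m²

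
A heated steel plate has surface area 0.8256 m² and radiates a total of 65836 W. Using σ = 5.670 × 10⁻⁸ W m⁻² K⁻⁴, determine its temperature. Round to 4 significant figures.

T ≈ 1089 K

Area A = 0.8256 m².
P = σAT⁴ ⇒ T = (P/(σA))^(1/4) = (65836/(5.670×10⁻⁸×0.8256))^(1/4) = 1089 K.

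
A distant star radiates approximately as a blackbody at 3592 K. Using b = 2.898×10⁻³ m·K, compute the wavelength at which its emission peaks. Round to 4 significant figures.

Wien's displacement law: λ_max = b/T = (2.898×10⁻³ m·K)/(3592 K) = 8.0679×10⁻⁷ m.
That is 806.8 nm, in the infrared range.

λ_max ≈ 806.8 nm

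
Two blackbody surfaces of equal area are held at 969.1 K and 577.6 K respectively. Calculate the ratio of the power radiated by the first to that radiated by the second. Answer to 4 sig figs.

P₁/P₂ ≈ 7.924

With equal areas, P₁/P₂ = (T₁/T₂)⁴ = (969.1/577.6)⁴ = 7.924.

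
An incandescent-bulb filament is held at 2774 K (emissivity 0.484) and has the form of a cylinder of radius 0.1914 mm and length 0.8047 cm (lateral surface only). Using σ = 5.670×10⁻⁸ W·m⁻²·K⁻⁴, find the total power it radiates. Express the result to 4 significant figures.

Lateral area A = 2πrL = 2π×1.914×10⁻⁴×8.047×10⁻³ = 9.67734×10⁻⁶ m².
P = εσAT⁴ = 0.484 × 5.670×10⁻⁸ × 9.67734×10⁻⁶ × (2774)⁴ = 15.73 W.

P ≈ 15.73 W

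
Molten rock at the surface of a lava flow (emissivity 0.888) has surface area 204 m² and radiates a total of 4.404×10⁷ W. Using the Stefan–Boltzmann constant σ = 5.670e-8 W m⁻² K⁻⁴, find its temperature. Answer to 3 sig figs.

T ≈ 1.44×10³ K

Area A = 204 m².
P = εσAT⁴ ⇒ T = (P/(εσA))^(1/4) = (4.404×10⁷/(0.888×5.670×10⁻⁸×204))^(1/4) = 1.44×10³ K.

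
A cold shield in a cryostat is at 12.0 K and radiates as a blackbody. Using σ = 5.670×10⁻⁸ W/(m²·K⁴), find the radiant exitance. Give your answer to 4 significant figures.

I ≈ 1.176×10⁻³ W/m²

Stefan–Boltzmann: I = σT⁴ = 5.670×10⁻⁸ × (12.0)⁴ = 1.176×10⁻³ W/m².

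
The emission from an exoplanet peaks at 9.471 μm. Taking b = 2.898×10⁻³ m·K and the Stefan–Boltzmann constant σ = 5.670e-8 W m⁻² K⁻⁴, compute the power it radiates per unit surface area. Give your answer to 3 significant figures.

Wien's law: T = b/λ_max = 2.898×10⁻³/9.471×10⁻⁶ = 305.987 K.
Then I = σT⁴ = 5.670×10⁻⁸×(305.987)⁴ = 497 W/m².

I ≈ 497 W/m²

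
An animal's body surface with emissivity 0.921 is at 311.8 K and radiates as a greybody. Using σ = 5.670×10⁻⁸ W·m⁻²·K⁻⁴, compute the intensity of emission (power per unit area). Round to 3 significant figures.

I ≈ 494 W/m²

Stefan–Boltzmann: I = εσT⁴ = 0.921 × 5.670×10⁻⁸ × (311.8)⁴ = 494 W/m².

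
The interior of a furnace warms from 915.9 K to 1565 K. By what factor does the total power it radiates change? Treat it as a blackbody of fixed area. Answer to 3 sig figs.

P ∝ T⁴, so P₂/P₁ = (T₂/T₁)⁴ = (1565/915.9)⁴ = (1.70870)⁴ = 8.52.

P₂/P₁ ≈ 8.52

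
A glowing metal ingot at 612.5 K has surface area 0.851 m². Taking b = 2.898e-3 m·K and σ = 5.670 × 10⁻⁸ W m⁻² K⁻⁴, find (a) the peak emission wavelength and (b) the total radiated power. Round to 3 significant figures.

λ_max ≈ 4.73 μm; P ≈ 6.79×10³ W

(a) λ_max = b/T = 2.898×10⁻³/612.5 = 4.731×10⁻⁶ m = 4.73 μm.
Area A = 0.851 m².
(b) P = σAT⁴ = 5.670×10⁻⁸×0.851×(612.5)⁴ = 6.79×10³ W.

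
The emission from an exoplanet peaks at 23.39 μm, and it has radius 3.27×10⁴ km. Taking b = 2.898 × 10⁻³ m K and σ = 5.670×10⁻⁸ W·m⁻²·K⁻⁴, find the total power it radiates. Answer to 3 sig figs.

Wien's law: T = b/λ_max = 2.898×10⁻³/2.339×10⁻⁵ = 123.899 K.
Surface area A = 4πR² = 4π(3.27×10⁷ m)² = 1.34371×10¹⁶ m².
Then P = σAT⁴ = 5.670×10⁻⁸×1.34371×10¹⁶×(123.899)⁴ = 1.80×10¹⁷ W.

P ≈ 1.80×10¹⁷ W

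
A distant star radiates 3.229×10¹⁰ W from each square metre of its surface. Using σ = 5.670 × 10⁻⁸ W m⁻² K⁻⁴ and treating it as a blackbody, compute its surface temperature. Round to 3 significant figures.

T ≈ 2.75×10⁴ K

I = σT⁴, so T = (I/σ)^(1/4) = (3.229×10¹⁰/(5.670×10⁻⁸))^(1/4) = 2.75×10⁴ K.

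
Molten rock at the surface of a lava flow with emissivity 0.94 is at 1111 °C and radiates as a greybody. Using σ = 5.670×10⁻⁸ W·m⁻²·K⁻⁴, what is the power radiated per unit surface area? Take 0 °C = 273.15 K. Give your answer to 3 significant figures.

T = 1111 °C + 273.15 = 1384.15 K.
Stefan–Boltzmann: I = εσT⁴ = 0.94 × 5.670×10⁻⁸ × (1384.15)⁴ = 1.96×10⁵ W/m².

I ≈ 1.96×10⁵ W/m²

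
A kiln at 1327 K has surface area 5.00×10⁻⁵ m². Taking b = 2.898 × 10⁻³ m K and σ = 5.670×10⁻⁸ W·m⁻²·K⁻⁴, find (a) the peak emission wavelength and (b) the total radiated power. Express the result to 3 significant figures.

λ_max ≈ 2.18×10³ nm; P ≈ 8.79 W

(a) λ_max = b/T = 2.898×10⁻³/1327 = 2.184×10⁻⁶ m = 2.18×10³ nm.
Area A = 5.00×10⁻⁵ m².
(b) P = σAT⁴ = 5.670×10⁻⁸×5.00×10⁻⁵×(1327)⁴ = 8.79 W.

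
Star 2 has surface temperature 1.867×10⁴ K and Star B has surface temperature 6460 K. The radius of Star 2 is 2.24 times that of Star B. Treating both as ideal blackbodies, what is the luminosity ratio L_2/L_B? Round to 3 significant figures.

L ∝ R²T⁴, so L_2/L_B = (R_2/R_B)²(T_2/T_B)⁴ = (2.24)² × (1.867×10⁴/6460)⁴ = 5.0176 × 69.7665 = 350.

L_2/L_B ≈ 350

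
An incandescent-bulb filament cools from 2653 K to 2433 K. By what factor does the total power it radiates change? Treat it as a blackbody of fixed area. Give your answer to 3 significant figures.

P₂/P₁ ≈ 0.707

P ∝ T⁴, so P₂/P₁ = (T₂/T₁)⁴ = (2433/2653)⁴ = (0.917075)⁴ = 0.707.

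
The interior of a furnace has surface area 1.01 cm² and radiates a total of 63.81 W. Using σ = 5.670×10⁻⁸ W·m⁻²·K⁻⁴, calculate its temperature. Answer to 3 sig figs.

T ≈ 1.83×10³ K

Area A = 1.01 cm² = 1.01×10⁻⁴ m².
P = σAT⁴ ⇒ T = (P/(σA))^(1/4) = (63.81/(5.670×10⁻⁸×1.01×10⁻⁴))^(1/4) = 1.83×10³ K.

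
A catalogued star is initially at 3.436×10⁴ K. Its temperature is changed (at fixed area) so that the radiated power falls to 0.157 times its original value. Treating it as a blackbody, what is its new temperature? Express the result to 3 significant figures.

T₂ ≈ 2.16×10⁴ K

P ∝ T⁴, so T₂/T₁ = (P₂/P₁)^(1/4) = (0.157)^(1/4) = 0.629470.
T₂ = 3.436×10⁴ × 0.629470 = 2.16×10⁴ K.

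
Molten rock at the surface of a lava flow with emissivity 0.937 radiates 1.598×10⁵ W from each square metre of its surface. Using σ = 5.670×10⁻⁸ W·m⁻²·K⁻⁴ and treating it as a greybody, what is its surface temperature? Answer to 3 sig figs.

I = εσT⁴, so T = (I/εσ)^(1/4) = (1.598×10⁵/(0.937×5.670×10⁻⁸))^(1/4) = 1.32×10³ K.

T ≈ 1.32×10³ K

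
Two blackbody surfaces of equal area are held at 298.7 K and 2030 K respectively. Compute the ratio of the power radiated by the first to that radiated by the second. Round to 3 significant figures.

With equal areas, P₁/P₂ = (T₁/T₂)⁴ = (298.7/2030)⁴ = 4.69×10⁻⁴.

P₁/P₂ ≈ 4.69×10⁻⁴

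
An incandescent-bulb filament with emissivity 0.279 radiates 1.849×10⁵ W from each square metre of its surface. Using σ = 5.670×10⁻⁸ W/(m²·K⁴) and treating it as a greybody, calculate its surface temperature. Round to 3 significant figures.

I = εσT⁴, so T = (I/εσ)^(1/4) = (1.849×10⁵/(0.279×5.670×10⁻⁸))^(1/4) = 1.85×10³ K.

T ≈ 1.85×10³ K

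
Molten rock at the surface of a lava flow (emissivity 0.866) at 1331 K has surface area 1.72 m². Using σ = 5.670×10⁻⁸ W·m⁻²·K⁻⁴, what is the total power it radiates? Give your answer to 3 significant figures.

P ≈ 2.65×10⁵ W

Area A = 1.72 m².
P = εσAT⁴ = 0.866 × 5.670×10⁻⁸ × 1.72 × (1331)⁴ = 2.65×10⁵ W.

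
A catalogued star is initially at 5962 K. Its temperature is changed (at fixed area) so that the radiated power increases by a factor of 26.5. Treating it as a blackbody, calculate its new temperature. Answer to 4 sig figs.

T₂ ≈ 1.353×10⁴ K

P ∝ T⁴, so T₂/T₁ = (P₂/P₁)^(1/4) = (26.5)^(1/4) = 2.26888.
T₂ = 5962 × 2.26888 = 1.353×10⁴ K.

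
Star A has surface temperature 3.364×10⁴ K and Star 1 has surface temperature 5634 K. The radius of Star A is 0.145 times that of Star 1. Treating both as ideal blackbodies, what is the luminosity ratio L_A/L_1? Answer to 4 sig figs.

L ∝ R²T⁴, so L_A/L_1 = (R_A/R_1)²(T_A/T_1)⁴ = (0.145)² × (3.364×10⁴/5634)⁴ = 0.021025 × 1271.03 = 26.72.

L_A/L_1 ≈ 26.72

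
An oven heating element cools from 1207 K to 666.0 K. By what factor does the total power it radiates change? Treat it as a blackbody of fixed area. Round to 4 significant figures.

P ∝ T⁴, so P₂/P₁ = (T₂/T₁)⁴ = (666.0/1207)⁴ = (0.551781)⁴ = 0.09270.

P₂/P₁ ≈ 0.09270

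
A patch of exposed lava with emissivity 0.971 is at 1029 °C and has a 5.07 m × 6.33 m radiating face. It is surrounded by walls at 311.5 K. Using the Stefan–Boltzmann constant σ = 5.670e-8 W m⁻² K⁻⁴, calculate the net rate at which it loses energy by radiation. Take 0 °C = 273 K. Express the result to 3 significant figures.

Net loss ≈ 5.06×10⁶ W

T = 1029 °C + 273 = 1302 K.
Area A = 5.07 × 6.33 = 32.0931 m².
Net radiated power P_net = εσA(T⁴ − T₀⁴) = 0.971×5.670×10⁻⁸×32.0931×(1302⁴ − 311.5⁴).
T⁴ − T₀⁴ = 2.87372×10¹² − 9.41526×10⁹ = 2.86430×10¹² K⁴, so P_net = 5.06×10⁶ W.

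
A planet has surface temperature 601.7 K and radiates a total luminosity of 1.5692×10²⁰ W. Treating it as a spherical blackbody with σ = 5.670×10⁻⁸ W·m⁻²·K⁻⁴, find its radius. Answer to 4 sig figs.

R ≈ 4.099×10⁷ m

L = 4πR²σT⁴ ⇒ R = √(L/(4πσT⁴)).
σT⁴ = 7431.96 W/m², so R = √(1.5692×10²⁰/(4π×7431.96)) = 4.099×10⁷ m.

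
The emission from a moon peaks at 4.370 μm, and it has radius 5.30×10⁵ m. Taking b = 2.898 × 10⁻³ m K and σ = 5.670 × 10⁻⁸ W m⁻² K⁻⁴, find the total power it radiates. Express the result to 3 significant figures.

Wien's law: T = b/λ_max = 2.898×10⁻³/4.370×10⁻⁶ = 663.158 K.
Surface area A = 4πR² = 4π(5.30×10⁵ m)² = 3.52989×10¹² m².
Then P = σAT⁴ = 5.670×10⁻⁸×3.52989×10¹²×(663.158)⁴ = 3.87×10¹⁶ W.

P ≈ 3.87×10¹⁶ W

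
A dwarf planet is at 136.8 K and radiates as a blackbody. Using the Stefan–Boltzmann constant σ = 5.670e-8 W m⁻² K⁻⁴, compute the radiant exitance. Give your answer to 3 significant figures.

I ≈ 19.9 W/m²

Stefan–Boltzmann: I = σT⁴ = 5.670×10⁻⁸ × (136.8)⁴ = 19.9 W/m².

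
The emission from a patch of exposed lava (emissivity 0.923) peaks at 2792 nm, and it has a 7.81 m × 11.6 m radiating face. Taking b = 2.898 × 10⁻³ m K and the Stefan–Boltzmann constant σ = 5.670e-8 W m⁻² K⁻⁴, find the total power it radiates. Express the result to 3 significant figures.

P ≈ 5.50×10⁶ W

Wien's law: T = b/λ_max = 2.898×10⁻³/2.792×10⁻⁶ = 1037.97 K.
Area A = 7.81 × 11.6 = 90.596 m².
Then P = εσAT⁴ = 0.923×5.670×10⁻⁸×90.596×(1037.97)⁴ = 5.50×10⁶ W.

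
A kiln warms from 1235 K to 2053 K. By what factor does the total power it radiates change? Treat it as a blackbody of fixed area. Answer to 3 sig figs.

P ∝ T⁴, so P₂/P₁ = (T₂/T₁)⁴ = (2053/1235)⁴ = (1.66235)⁴ = 7.64.

P₂/P₁ ≈ 7.64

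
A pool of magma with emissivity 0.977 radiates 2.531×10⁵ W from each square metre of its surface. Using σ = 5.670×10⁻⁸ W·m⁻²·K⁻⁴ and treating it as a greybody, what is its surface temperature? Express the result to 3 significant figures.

T ≈ 1.46×10³ K

I = εσT⁴, so T = (I/εσ)^(1/4) = (2.531×10⁵/(0.977×5.670×10⁻⁸))^(1/4) = 1.46×10³ K.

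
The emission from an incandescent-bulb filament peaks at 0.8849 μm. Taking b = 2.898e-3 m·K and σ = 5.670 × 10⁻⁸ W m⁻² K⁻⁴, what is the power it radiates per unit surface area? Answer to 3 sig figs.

Wien's law: T = b/λ_max = 2.898×10⁻³/8.849×10⁻⁷ = 3274.95 K.
Then I = σT⁴ = 5.670×10⁻⁸×(3274.95)⁴ = 6.52×10⁶ W/m².

I ≈ 6.52×10⁶ W/m²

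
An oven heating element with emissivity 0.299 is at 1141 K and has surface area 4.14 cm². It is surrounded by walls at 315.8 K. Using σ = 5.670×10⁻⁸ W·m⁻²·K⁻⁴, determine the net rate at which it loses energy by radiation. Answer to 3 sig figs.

Area A = 4.14 cm² = 4.14×10⁻⁴ m².
Net radiated power P_net = εσA(T⁴ − T₀⁴) = 0.299×5.670×10⁻⁸×4.14×10⁻⁴×(1141⁴ − 315.8⁴).
T⁴ − T₀⁴ = 1.69489×10¹² − 9.94600×10⁹ = 1.68494×10¹² K⁴, so P_net = 11.8 W.

Net loss ≈ 11.8 W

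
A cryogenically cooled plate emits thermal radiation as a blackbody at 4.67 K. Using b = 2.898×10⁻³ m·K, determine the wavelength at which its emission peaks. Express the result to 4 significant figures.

λ_max ≈ 0.6206 mm

Wien's displacement law: λ_max = b/T = (2.898×10⁻³ m·K)/(4.67 K) = 6.2056×10⁻⁴ m.
That is 0.6206 mm, in the infrared range.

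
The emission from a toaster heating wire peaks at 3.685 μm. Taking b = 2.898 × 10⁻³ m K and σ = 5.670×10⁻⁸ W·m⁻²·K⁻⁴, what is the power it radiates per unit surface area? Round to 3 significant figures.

Wien's law: T = b/λ_max = 2.898×10⁻³/3.685×10⁻⁶ = 786.431 K.
Then I = σT⁴ = 5.670×10⁻⁸×(786.431)⁴ = 2.17×10⁴ W/m².

I ≈ 2.17×10⁴ W/m²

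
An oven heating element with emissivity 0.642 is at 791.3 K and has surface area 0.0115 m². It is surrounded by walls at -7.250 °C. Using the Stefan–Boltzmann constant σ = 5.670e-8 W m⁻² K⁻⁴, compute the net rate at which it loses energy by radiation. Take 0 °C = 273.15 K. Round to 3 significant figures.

Surroundings: T = -7.250 °C + 273.15 = 265.900 K.
Area A = 0.0115 m².
Net radiated power P_net = εσA(T⁴ − T₀⁴) = 0.642×5.670×10⁻⁸×0.0115×(791.3⁴ − 265.900⁴).
T⁴ − T₀⁴ = 3.92071×10¹¹ − 4.99889×10⁹ = 3.87072×10¹¹ K⁴, so P_net = 162 W.

Net loss ≈ 162 W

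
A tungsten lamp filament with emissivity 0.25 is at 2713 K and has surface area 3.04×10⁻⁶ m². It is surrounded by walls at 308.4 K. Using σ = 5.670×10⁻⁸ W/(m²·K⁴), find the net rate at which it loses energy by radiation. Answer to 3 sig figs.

Net loss ≈ 2.33 W

Area A = 3.04×10⁻⁶ m².
Net radiated power P_net = εσA(T⁴ − T₀⁴) = 0.25×5.670×10⁻⁸×3.04×10⁻⁶×(2713⁴ − 308.4⁴).
T⁴ − T₀⁴ = 5.41750×10¹³ − 9.04602×10⁹ = 5.41660×10¹³ K⁴, so P_net = 2.33 W.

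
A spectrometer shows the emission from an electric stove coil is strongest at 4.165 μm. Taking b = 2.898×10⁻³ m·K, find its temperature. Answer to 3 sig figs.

Wien's law gives T = b/λ_max = (2.898×10⁻³ m·K)/(4.165×10⁻⁶ m) = 696 K.

T ≈ 696 K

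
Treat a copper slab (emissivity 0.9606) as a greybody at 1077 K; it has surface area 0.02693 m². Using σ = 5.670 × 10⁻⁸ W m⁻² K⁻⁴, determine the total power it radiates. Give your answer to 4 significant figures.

Area A = 0.02693 m².
P = εσAT⁴ = 0.9606 × 5.670×10⁻⁸ × 0.02693 × (1077)⁴ = 1973 W.

P ≈ 1973 W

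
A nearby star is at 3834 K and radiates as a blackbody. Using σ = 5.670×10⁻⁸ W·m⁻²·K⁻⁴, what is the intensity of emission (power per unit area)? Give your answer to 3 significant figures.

Stefan–Boltzmann: I = σT⁴ = 5.670×10⁻⁸ × (3834)⁴ = 1.23×10⁷ W/m².

I ≈ 1.23×10⁷ W/m²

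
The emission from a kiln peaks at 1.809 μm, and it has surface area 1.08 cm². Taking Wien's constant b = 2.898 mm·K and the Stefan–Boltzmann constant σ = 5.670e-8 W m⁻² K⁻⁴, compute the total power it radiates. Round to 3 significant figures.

Wien's law: T = b/λ_max = 2.898×10⁻³/1.809×10⁻⁶ = 1601.99 K.
Area A = 1.08 cm² = 1.08×10⁻⁴ m².
Then P = σAT⁴ = 5.670×10⁻⁸×1.08×10⁻⁴×(1601.99)⁴ = 40.3 W.

P ≈ 40.3 W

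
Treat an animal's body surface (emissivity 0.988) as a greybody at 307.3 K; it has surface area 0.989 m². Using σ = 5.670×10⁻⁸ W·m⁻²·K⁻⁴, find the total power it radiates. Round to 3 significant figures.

Area A = 0.989 m².
P = εσAT⁴ = 0.988 × 5.670×10⁻⁸ × 0.989 × (307.3)⁴ = 494 W.

P ≈ 494 W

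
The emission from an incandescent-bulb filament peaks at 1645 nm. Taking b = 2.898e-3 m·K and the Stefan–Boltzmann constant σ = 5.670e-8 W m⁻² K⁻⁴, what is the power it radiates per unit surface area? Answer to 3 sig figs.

Wien's law: T = b/λ_max = 2.898×10⁻³/1.645×10⁻⁶ = 1761.70 K.
Then I = σT⁴ = 5.670×10⁻⁸×(1761.70)⁴ = 5.46×10⁵ W/m².

I ≈ 5.46×10⁵ W/m²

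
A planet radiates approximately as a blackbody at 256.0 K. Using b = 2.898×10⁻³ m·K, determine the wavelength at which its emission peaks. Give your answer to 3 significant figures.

Wien's displacement law: λ_max = b/T = (2.898×10⁻³ m·K)/(256.0 K) = 1.132×10⁻⁵ m.
That is 11.3 μm, in the infrared range.

λ_max ≈ 11.3 μm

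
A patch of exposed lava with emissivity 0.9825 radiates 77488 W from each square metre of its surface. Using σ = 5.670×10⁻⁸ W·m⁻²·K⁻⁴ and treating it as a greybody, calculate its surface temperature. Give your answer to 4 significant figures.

I = εσT⁴, so T = (I/εσ)^(1/4) = (77488/(0.9825×5.670×10⁻⁸))^(1/4) = 1086 K.

T ≈ 1086 K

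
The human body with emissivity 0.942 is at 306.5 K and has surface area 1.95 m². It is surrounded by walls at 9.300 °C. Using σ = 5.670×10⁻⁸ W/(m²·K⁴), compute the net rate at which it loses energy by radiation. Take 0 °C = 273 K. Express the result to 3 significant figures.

Net loss ≈ 258 W

Surroundings: T = 9.300 °C + 273 = 282.300 K.
Area A = 1.95 m².
Net radiated power P_net = εσA(T⁴ − T₀⁴) = 0.942×5.670×10⁻⁸×1.95×(306.5⁴ − 282.300⁴).
T⁴ − T₀⁴ = 8.82515×10⁹ − 6.35102×10⁹ = 2.47413×10⁹ K⁴, so P_net = 258 W.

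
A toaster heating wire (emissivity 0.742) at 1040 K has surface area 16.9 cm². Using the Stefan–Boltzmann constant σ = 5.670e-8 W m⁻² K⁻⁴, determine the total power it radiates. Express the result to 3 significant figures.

Area A = 16.9 cm² = 1.69×10⁻³ m².
P = εσAT⁴ = 0.742 × 5.670×10⁻⁸ × 1.69×10⁻³ × (1040)⁴ = 83.2 W.

P ≈ 83.2 W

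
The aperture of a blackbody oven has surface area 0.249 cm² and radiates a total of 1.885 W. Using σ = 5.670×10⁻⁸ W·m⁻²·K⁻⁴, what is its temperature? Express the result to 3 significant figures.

T ≈ 1.07×10³ K

Area A = 0.249 cm² = 2.49×10⁻⁵ m².
P = σAT⁴ ⇒ T = (P/(σA))^(1/4) = (1.885/(5.670×10⁻⁸×2.49×10⁻⁵))^(1/4) = 1.07×10³ K.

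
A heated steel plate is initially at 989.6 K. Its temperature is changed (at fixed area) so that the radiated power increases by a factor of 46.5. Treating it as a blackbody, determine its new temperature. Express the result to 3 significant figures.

T₂ ≈ 2.58×10³ K

P ∝ T⁴, so T₂/T₁ = (P₂/P₁)^(1/4) = (46.5)^(1/4) = 2.61134.
T₂ = 989.6 × 2.61134 = 2.58×10³ K.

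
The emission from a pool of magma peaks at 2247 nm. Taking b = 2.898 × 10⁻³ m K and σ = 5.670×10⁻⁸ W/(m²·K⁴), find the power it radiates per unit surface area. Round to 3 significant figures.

I ≈ 1.57×10⁵ W/m²

Wien's law: T = b/λ_max = 2.898×10⁻³/2.247×10⁻⁶ = 1289.72 K.
Then I = σT⁴ = 5.670×10⁻⁸×(1289.72)⁴ = 1.57×10⁵ W/m².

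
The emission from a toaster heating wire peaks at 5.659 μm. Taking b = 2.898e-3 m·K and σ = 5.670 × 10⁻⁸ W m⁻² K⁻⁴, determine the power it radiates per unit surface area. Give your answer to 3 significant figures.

Wien's law: T = b/λ_max = 2.898×10⁻³/5.659×10⁻⁶ = 512.105 K.
Then I = σT⁴ = 5.670×10⁻⁸×(512.105)⁴ = 3.90×10³ W/m².

I ≈ 3.90×10³ W/m²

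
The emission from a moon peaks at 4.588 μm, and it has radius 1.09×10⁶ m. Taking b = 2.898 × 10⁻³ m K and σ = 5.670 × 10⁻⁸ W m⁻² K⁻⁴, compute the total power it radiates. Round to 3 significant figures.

P ≈ 1.35×10¹⁷ W

Wien's law: T = b/λ_max = 2.898×10⁻³/4.588×10⁻⁶ = 631.648 K.
Surface area A = 4πR² = 4π(1.09×10⁶ m)² = 1.49301×10¹³ m².
Then P = σAT⁴ = 5.670×10⁻⁸×1.49301×10¹³×(631.648)⁴ = 1.35×10¹⁷ W.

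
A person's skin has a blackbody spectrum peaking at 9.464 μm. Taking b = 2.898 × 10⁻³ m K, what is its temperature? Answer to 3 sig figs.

Wien's law gives T = b/λ_max = (2.898×10⁻³ m·K)/(9.464×10⁻⁶ m) = 306 K.

T ≈ 306 K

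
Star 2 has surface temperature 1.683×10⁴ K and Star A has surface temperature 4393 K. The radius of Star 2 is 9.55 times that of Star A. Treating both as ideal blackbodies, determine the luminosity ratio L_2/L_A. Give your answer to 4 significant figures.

L ∝ R²T⁴, so L_2/L_A = (R_2/R_A)²(T_2/T_A)⁴ = (9.55)² × (1.683×10⁴/4393)⁴ = 91.2025 × 215.423 = 1.965×10⁴.

L_2/L_A ≈ 1.965×10⁴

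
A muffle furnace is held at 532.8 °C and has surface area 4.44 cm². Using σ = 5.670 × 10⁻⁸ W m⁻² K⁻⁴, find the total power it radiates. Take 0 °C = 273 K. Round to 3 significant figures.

T = 532.8 °C + 273 = 805.8 K.
Area A = 4.44 cm² = 4.44×10⁻⁴ m².
P = σAT⁴ = 5.670×10⁻⁸ × 4.44×10⁻⁴ × (805.8)⁴ = 10.6 W.

P ≈ 10.6 W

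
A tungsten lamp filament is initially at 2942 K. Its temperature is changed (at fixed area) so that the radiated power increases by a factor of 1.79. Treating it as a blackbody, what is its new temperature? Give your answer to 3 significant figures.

P ∝ T⁴, so T₂/T₁ = (P₂/P₁)^(1/4) = (1.79)^(1/4) = 1.15668.
T₂ = 2942 × 1.15668 = 3.40×10³ K.

T₂ ≈ 3.40×10³ K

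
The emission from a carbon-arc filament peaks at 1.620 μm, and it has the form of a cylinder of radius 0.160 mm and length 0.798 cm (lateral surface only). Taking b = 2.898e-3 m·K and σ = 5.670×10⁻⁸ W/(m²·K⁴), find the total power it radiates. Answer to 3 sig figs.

P ≈ 4.66 W

Wien's law: T = b/λ_max = 2.898×10⁻³/1.620×10⁻⁶ = 1788.89 K.
Lateral area A = 2πrL = 2π×1.60×10⁻⁴×7.98×10⁻³ = 8.02237×10⁻⁶ m².
Then P = σAT⁴ = 5.670×10⁻⁸×8.02237×10⁻⁶×(1788.89)⁴ = 4.66 W.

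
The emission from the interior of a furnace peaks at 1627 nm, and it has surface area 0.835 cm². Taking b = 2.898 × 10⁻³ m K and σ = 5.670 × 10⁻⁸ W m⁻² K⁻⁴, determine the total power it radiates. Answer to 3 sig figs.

P ≈ 47.7 W

Wien's law: T = b/λ_max = 2.898×10⁻³/1.627×10⁻⁶ = 1781.19 K.
Area A = 0.835 cm² = 8.35×10⁻⁵ m².
Then P = σAT⁴ = 5.670×10⁻⁸×8.35×10⁻⁵×(1781.19)⁴ = 47.7 W.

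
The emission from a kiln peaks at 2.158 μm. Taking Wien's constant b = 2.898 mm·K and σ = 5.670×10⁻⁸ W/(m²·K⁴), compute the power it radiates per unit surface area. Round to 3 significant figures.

I ≈ 1.84×10⁵ W/m²

Wien's law: T = b/λ_max = 2.898×10⁻³/2.158×10⁻⁶ = 1342.91 K.
Then I = σT⁴ = 5.670×10⁻⁸×(1342.91)⁴ = 1.84×10⁵ W/m².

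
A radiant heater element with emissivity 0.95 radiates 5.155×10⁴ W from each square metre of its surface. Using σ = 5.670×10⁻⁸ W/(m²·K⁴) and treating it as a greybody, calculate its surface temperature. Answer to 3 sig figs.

T ≈ 989 K

I = εσT⁴, so T = (I/εσ)^(1/4) = (5.155×10⁴/(0.95×5.670×10⁻⁸))^(1/4) = 989 K.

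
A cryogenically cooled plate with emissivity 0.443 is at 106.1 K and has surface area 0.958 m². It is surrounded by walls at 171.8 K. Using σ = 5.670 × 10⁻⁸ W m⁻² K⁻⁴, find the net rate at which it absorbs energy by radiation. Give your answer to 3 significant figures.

Area A = 0.958 m².
Net radiated power P_net = εσA(T⁴ − T₀⁴) = 0.443×5.670×10⁻⁸×0.958×(106.1⁴ − 171.8⁴).
T⁴ − T₀⁴ = 1.26725×10⁸ − 8.71149×10⁸ = -7.44424×10⁸ K⁴, so P_net = -17.9 W — negative, meaning a net gain of 17.9 W.

Net gain ≈ 17.9 W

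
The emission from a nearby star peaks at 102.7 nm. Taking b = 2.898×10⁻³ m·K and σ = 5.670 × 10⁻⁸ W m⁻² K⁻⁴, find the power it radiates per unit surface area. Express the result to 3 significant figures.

I ≈ 3.59×10¹⁰ W/m²

Wien's law: T = b/λ_max = 2.898×10⁻³/1.027×10⁻⁷ = 28218.1 K.
Then I = σT⁴ = 5.670×10⁻⁸×(28218.1)⁴ = 3.59×10¹⁰ W/m².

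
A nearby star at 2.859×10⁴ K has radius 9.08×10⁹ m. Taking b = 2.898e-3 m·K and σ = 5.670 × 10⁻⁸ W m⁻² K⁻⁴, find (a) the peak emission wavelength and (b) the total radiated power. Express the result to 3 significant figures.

λ_max ≈ 101 nm; P ≈ 3.92×10³¹ W

(a) λ_max = b/T = 2.898×10⁻³/2.859×10⁴ = 1.014×10⁻⁷ m = 101 nm.
Surface area A = 4πR² = 4π(9.08×10⁹ m)² = 1.03605×10²¹ m².
(b) P = σAT⁴ = 5.670×10⁻⁸×1.03605×10²¹×(2.859×10⁴)⁴ = 3.92×10³¹ W.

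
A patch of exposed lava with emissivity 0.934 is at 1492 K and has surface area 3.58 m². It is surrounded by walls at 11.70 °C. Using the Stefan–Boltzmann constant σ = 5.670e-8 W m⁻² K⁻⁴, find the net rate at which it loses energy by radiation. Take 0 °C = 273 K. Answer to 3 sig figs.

Net loss ≈ 9.38×10⁵ W

Surroundings: T = 11.70 °C + 273 = 284.70 K.
Area A = 3.58 m².
Net radiated power P_net = εσA(T⁴ − T₀⁴) = 0.934×5.670×10⁻⁸×3.58×(1492⁴ − 284.70⁴).
T⁴ − T₀⁴ = 4.95536×10¹² − 6.56977×10⁹ = 4.94879×10¹² K⁴, so P_net = 9.38×10⁵ W.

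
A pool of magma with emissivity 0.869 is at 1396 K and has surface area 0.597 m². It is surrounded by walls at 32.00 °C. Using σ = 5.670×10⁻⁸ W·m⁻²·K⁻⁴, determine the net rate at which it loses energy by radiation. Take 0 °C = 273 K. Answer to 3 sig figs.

Surroundings: T = 32.00 °C + 273 = 305.00 K.
Area A = 0.597 m².
Net radiated power P_net = εσA(T⁴ − T₀⁴) = 0.869×5.670×10⁻⁸×0.597×(1396⁴ − 305.00⁴).
T⁴ − T₀⁴ = 3.79788×10¹² − 8.65365×10⁹ = 3.78923×10¹² K⁴, so P_net = 1.11×10⁵ W.

Net loss ≈ 1.11×10⁵ W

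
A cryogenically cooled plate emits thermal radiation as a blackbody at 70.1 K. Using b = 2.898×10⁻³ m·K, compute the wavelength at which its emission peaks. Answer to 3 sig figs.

λ_max ≈ 41.3 μm

Wien's displacement law: λ_max = b/T = (2.898×10⁻³ m·K)/(70.1 K) = 4.134×10⁻⁵ m.
That is 41.3 μm, in the infrared range.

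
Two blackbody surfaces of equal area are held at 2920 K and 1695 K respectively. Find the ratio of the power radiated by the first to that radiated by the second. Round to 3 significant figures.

With equal areas, P₁/P₂ = (T₁/T₂)⁴ = (2920/1695)⁴ = 8.81.

P₁/P₂ ≈ 8.81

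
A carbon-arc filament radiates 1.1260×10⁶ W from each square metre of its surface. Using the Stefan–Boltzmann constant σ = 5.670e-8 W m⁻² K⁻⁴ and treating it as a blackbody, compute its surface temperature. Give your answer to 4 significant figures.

T ≈ 2111 K

I = σT⁴, so T = (I/σ)^(1/4) = (1.1260×10⁶/(5.670×10⁻⁸))^(1/4) = 2111 K.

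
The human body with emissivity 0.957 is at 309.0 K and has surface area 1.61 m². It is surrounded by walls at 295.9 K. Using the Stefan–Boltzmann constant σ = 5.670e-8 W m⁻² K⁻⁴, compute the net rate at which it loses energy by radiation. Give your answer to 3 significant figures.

Area A = 1.61 m².
Net radiated power P_net = εσA(T⁴ − T₀⁴) = 0.957×5.670×10⁻⁸×1.61×(309.0⁴ − 295.9⁴).
T⁴ − T₀⁴ = 9.11662×10⁹ − 7.66619×10⁹ = 1.45043×10⁹ K⁴, so P_net = 127 W.

Net loss ≈ 127 W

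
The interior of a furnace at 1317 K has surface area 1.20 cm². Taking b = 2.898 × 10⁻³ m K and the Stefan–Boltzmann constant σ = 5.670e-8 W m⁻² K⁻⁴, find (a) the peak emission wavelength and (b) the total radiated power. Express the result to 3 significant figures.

(a) λ_max = b/T = 2.898×10⁻³/1317 = 2.200×10⁻⁶ m = 2.20 μm.
Area A = 1.20 cm² = 1.20×10⁻⁴ m².
(b) P = σAT⁴ = 5.670×10⁻⁸×1.20×10⁻⁴×(1317)⁴ = 20.5 W.

λ_max ≈ 2.20 μm; P ≈ 20.5 W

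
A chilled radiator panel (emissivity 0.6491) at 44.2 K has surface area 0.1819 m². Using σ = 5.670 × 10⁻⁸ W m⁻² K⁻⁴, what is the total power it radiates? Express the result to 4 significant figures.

P ≈ 0.02555 W

Area A = 0.1819 m².
P = εσAT⁴ = 0.6491 × 5.670×10⁻⁸ × 0.1819 × (44.2)⁴ = 0.02555 W.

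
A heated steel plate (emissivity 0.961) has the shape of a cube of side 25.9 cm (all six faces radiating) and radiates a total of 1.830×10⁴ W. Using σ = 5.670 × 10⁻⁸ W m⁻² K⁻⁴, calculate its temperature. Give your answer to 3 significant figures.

T ≈ 956 K

Area A = 6s² = 6×(0.259 m)² = 0.402486 m².
P = εσAT⁴ ⇒ T = (P/(εσA))^(1/4) = (1.830×10⁴/(0.961×5.670×10⁻⁸×0.402486))^(1/4) = 956 K.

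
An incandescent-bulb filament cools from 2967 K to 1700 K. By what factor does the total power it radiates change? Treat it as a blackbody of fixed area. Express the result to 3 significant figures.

P ∝ T⁴, so P₂/P₁ = (T₂/T₁)⁴ = (1700/2967)⁴ = (0.572969)⁴ = 0.108.

P₂/P₁ ≈ 0.108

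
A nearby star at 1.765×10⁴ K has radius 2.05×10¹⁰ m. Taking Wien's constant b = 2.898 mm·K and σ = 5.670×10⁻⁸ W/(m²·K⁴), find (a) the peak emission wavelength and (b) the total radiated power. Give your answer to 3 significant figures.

(a) λ_max = b/T = 2.898×10⁻³/1.765×10⁴ = 1.642×10⁻⁷ m = 164 nm.
Surface area A = 4πR² = 4π(2.05×10¹⁰ m)² = 5.28102×10²¹ m².
(b) P = σAT⁴ = 5.670×10⁻⁸×5.28102×10²¹×(1.765×10⁴)⁴ = 2.91×10³¹ W.

λ_max ≈ 164 nm; P ≈ 2.91×10³¹ W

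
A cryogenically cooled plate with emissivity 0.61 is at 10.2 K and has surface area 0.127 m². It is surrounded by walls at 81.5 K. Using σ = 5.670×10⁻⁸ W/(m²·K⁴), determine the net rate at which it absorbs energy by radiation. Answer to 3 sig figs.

Net gain ≈ 0.194 W

Area A = 0.127 m².
Net radiated power P_net = εσA(T⁴ − T₀⁴) = 0.61×5.670×10⁻⁸×0.127×(10.2⁴ − 81.5⁴).
T⁴ − T₀⁴ = 10824.3 − 4.41195×10⁷ = -4.41087×10⁷ K⁴, so P_net = -0.194 W — negative, meaning a net gain of 0.194 W.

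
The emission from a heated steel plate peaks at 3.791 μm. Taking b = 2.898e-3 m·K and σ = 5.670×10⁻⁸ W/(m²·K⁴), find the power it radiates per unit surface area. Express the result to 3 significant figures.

Wien's law: T = b/λ_max = 2.898×10⁻³/3.791×10⁻⁶ = 764.442 K.
Then I = σT⁴ = 5.670×10⁻⁸×(764.442)⁴ = 1.94×10⁴ W/m².

I ≈ 1.94×10⁴ W/m²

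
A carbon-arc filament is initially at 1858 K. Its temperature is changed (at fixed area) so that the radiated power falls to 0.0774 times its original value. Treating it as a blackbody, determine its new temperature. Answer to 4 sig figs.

T₂ ≈ 980.0 K

P ∝ T⁴, so T₂/T₁ = (P₂/P₁)^(1/4) = (0.0774)^(1/4) = 0.527455.
T₂ = 1858 × 0.527455 = 980.0 K.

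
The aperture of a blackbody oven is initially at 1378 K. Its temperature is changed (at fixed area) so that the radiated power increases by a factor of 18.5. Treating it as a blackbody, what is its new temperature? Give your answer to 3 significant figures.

T₂ ≈ 2.86×10³ K

P ∝ T⁴, so T₂/T₁ = (P₂/P₁)^(1/4) = (18.5)^(1/4) = 2.07392.
T₂ = 1378 × 2.07392 = 2.86×10³ K.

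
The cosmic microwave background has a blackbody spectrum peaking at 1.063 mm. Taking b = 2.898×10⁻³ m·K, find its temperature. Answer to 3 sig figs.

T ≈ 2.73 K

Wien's law gives T = b/λ_max = (2.898×10⁻³ m·K)/(1.063×10⁻³ m) = 2.73 K.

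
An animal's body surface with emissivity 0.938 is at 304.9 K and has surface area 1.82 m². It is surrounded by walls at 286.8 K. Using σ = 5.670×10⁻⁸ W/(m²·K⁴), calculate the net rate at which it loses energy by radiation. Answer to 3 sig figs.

Net loss ≈ 182 W

Area A = 1.82 m².
Net radiated power P_net = εσA(T⁴ − T₀⁴) = 0.938×5.670×10⁻⁸×1.82×(304.9⁴ − 286.8⁴).
T⁴ − T₀⁴ = 8.64231×10⁹ − 6.76576×10⁹ = 1.87655×10⁹ K⁴, so P_net = 182 W.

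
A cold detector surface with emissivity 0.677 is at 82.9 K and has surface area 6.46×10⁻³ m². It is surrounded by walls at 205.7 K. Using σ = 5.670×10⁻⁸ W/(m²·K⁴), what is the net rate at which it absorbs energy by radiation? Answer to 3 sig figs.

Area A = 6.46×10⁻³ m².
Net radiated power P_net = εσA(T⁴ − T₀⁴) = 0.677×5.670×10⁻⁸×6.46×10⁻³×(82.9⁴ − 205.7⁴).
T⁴ − T₀⁴ = 4.72300×10⁷ − 1.79035×10⁹ = -1.74312×10⁹ K⁴, so P_net = -0.432 W — negative, meaning a net gain of 0.432 W.

Net gain ≈ 0.432 W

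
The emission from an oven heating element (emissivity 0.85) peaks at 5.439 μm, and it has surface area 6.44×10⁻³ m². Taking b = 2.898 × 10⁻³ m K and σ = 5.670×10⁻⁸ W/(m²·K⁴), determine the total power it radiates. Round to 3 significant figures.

P ≈ 25.0 W

Wien's law: T = b/λ_max = 2.898×10⁻³/5.439×10⁻⁶ = 532.819 K.
Area A = 6.44×10⁻³ m².
Then P = εσAT⁴ = 0.85×5.670×10⁻⁸×6.44×10⁻³×(532.819)⁴ = 25.0 W.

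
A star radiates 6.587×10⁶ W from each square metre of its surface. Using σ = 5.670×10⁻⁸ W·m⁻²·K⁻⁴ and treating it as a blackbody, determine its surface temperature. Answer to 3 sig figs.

I = σT⁴, so T = (I/σ)^(1/4) = (6.587×10⁶/(5.670×10⁻⁸))^(1/4) = 3.28×10³ K.

T ≈ 3.28×10³ K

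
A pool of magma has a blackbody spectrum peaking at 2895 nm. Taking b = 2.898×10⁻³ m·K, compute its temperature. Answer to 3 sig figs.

T ≈ 1.00×10³ K

Wien's law gives T = b/λ_max = (2.898×10⁻³ m·K)/(2.895×10⁻⁶ m) = 1.00×10³ K.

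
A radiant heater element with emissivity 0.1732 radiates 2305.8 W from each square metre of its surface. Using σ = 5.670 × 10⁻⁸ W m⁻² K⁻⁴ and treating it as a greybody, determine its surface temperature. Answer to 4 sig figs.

T ≈ 696.1 K

I = εσT⁴, so T = (I/εσ)^(1/4) = (2305.8/(0.1732×5.670×10⁻⁸))^(1/4) = 696.1 K.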